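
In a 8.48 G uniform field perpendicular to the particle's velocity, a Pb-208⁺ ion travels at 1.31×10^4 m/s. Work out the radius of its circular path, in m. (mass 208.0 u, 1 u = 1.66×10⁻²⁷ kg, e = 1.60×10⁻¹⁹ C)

The magnetic force provides the centripetal force: qvB = mv²/r, so r = mv/(qB).
r = (3.45×10^-25 kg)(1.31×10^4 m/s) / [(1×1.60×10^-19 C)(8.48×10^-4 T)] = 33.3 m.

r ≈ 33.3 m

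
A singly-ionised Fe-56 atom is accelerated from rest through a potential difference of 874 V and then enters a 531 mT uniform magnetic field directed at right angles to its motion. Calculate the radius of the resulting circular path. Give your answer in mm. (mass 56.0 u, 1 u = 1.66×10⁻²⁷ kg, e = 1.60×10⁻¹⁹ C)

The kinetic energy gained is K = qV = (1×1.60×10^-19)(874) = 1.40×10^-16 J.
v = √(2K/m) = 5.49×10^4 m/s.
r = mv/(qB) = (9.30×10^-26)(5.49×10^4) / [(1×1.60×10^-19)(0.531)] = 0.0600 m.

r ≈ 60.0 mm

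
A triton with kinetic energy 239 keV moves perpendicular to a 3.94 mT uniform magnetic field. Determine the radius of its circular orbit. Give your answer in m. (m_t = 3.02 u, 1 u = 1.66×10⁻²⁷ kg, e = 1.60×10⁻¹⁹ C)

Convert the energy: K = 239 keV = 3.82×10^-14 J.
v = √(2K/m) = √(2·3.82×10^-14/5.01×10^-27) = 3.91×10^6 m/s.
r = mv/(qB) = (5.01×10^-27)(3.91×10^6) / [(1×1.60×10^-19)(3.94×10^-3)] = 31.1 m.

r ≈ 31.1 m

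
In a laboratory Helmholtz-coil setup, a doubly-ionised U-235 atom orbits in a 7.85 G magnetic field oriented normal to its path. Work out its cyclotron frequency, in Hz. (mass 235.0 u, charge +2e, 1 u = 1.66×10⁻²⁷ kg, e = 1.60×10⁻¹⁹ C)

f = qB/(2πm) = (2×1.60×10^-19)(7.85×10^-4) / [2π(3.90×10^-25)] = 102 Hz.

f ≈ 102 Hz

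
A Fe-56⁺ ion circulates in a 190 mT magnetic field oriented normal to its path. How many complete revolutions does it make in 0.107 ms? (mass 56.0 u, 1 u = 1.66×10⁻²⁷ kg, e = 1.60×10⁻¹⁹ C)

N = 5

T = 2πm/(qB) = 2π(9.296×10^-26) / [(1×1.60×10^-19)(0.190)] = 1.9213×10^-5 s.
N = t/T = 1.07×10^-4 / 1.9213×10^-5 ≈ 5.57, so 5 complete revolutions.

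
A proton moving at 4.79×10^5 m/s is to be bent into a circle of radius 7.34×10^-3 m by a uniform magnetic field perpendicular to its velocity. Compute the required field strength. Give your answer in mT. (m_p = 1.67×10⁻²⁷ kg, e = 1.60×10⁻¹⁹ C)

qvB = mv²/r gives B = mv/(qr).
B = (1.67×10^-27)(4.79×10^5) / [(1×1.60×10^-19)(7.34×10^-3)] = 0.681 T.

B ≈ 681 mT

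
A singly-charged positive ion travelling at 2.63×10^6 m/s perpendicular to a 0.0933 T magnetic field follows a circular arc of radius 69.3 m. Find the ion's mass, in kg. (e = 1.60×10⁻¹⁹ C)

m ≈ 3.93×10^-25 kg

qvB = mv²/r ⇒ m = qBr/v.
m = (1×1.60×10^-19)(0.0933)(69.3) / (2.63×10^6) = 3.93×10^-25 kg.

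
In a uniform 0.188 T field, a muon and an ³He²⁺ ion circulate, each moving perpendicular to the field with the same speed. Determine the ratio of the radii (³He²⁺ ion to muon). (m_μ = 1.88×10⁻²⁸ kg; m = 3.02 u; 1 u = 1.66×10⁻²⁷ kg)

ratio ≈ 13.3

r = mv/(qB) ⇒ at equal v, r ∝ m/q.
r_{³He²⁺ ion}/r_{muon} = 13.3.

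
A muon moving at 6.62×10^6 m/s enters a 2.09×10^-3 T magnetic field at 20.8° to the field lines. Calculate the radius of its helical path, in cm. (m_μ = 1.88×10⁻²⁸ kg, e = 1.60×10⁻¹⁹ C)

Only the perpendicular component v⊥ = v sin20.8° = 2.35×10^6 m/s is bent by the field.
r = m v⊥ /(qB) = (1.88×10^-28)(2.35×10^6) / [(1×1.60×10^-19)(2.09×10^-3)] = 1.32 m.

r ≈ 132 cm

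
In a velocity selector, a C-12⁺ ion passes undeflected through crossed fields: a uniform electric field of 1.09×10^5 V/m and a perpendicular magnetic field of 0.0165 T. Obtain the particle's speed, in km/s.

For zero net force, qE = qvB, so v = E/B.
v = (1.09×10^5) / (0.0165) = 6.61×10^6 m/s.

v ≈ 6610 km/s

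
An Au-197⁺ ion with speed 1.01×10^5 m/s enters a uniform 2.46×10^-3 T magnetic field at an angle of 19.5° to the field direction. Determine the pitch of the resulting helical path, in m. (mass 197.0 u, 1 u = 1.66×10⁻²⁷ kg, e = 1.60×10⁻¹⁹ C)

The velocity component along B is v∥ = v cos19.5° = 9.52×10^4 m/s.
The cyclotron period T = 2πm/(qB) = 5.22×10^-3 s is set by m, q, B alone.
Pitch = v∥·T = (9.52×10^4)(5.22×10^-3) = 497 m.

pitch ≈ 497 m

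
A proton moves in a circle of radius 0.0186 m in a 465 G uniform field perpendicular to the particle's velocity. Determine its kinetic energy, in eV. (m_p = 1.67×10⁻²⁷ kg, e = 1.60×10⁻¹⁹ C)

K ≈ 35.8 eV

v = qBr/m = (1×1.60×10^-19)(0.0465)(0.0186) / (1.67×10^-27) = 8.29×10^4 m/s.
K = ½mv² = 0.5·(1.67×10^-27)·(8.29×10^4)² = 5.73×10^-18 J = 35.8 eV.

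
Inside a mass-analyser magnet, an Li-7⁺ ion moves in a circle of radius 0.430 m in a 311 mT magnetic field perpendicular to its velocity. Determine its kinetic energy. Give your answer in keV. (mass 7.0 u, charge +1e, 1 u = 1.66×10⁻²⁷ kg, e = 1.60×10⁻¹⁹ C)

v = qBr/m = (1×1.60×10^-19)(0.311)(0.430) / (1.16×10^-26) = 1.84×10^6 m/s.
K = ½mv² = 0.5·(1.16×10^-26)·(1.84×10^6)² = 1.97×10^-14 J = 123 keV.

K ≈ 123 keV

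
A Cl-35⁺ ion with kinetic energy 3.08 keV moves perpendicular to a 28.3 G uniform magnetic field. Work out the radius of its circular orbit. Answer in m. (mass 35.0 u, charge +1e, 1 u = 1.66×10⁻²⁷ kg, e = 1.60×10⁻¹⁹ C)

r ≈ 16.7 m

Convert the energy: K = 3.08 keV = 4.93×10^-16 J.
v = √(2K/m) = √(2·4.93×10^-16/5.81×10^-26) = 1.30×10^5 m/s.
r = mv/(qB) = (5.81×10^-26)(1.30×10^5) / [(1×1.60×10^-19)(2.83×10^-3)] = 16.7 m.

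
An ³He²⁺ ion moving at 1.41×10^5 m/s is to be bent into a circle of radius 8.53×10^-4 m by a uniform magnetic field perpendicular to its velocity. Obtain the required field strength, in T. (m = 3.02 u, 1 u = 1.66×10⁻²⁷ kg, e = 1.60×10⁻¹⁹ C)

B ≈ 2.59 T

qvB = mv²/r gives B = mv/(qr).
B = (5.01×10^-27)(1.41×10^5) / [(2×1.60×10^-19)(8.53×10^-4)] = 2.59 T.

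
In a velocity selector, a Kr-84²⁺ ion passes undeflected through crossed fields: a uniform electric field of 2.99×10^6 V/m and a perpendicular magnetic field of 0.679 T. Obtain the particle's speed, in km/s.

For zero net force, qE = qvB, so v = E/B.
v = (2.99×10^6) / (0.679) = 4.40×10^6 m/s.

v ≈ 4400 km/s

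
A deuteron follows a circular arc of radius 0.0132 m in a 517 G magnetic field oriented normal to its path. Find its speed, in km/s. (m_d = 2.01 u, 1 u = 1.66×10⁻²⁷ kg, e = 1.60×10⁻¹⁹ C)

From qvB = mv²/r, v = qBr/m.
v = (1×1.60×10^-19)(0.0517)(0.0132) / (3.34×10^-27) = 3.27×10^4 m/s.

v ≈ 32.7 km/s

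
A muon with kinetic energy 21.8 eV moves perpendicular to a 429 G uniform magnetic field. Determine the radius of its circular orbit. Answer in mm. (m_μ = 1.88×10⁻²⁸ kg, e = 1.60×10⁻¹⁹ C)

r ≈ 5.28 mm

Convert the energy: K = 21.8 eV = 3.49×10^-18 J.
v = √(2K/m) = √(2·3.49×10^-18/1.88×10^-28) = 1.93×10^5 m/s.
r = mv/(qB) = (1.88×10^-28)(1.93×10^5) / [(1×1.60×10^-19)(0.0429)] = 5.28×10^-3 m.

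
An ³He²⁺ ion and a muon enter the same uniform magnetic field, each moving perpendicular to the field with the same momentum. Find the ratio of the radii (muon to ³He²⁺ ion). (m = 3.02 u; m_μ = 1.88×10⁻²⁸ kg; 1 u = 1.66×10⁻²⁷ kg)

r = p/(qB) ⇒ at equal p, r ∝ 1/q.
r_{muon}/r_{³He²⁺ ion} = 2.00.

ratio ≈ 2.00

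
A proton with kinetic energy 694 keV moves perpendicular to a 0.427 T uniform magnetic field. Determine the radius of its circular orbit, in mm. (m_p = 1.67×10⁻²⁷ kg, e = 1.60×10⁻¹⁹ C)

Convert the energy: K = 694 keV = 1.11×10^-13 J.
v = √(2K/m) = √(2·1.11×10^-13/1.67×10^-27) = 1.15×10^7 m/s.
r = mv/(qB) = (1.67×10^-27)(1.15×10^7) / [(1×1.60×10^-19)(0.427)] = 0.282 m.

r ≈ 282 mm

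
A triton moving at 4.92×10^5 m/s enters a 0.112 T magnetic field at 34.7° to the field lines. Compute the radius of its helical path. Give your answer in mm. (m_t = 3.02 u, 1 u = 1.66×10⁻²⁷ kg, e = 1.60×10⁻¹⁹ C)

Only the perpendicular component v⊥ = v sin34.7° = 2.80×10^5 m/s is bent by the field.
r = m v⊥ /(qB) = (5.01×10^-27)(2.80×10^5) / [(1×1.60×10^-19)(0.112)] = 0.0784 m.

r ≈ 78.4 mm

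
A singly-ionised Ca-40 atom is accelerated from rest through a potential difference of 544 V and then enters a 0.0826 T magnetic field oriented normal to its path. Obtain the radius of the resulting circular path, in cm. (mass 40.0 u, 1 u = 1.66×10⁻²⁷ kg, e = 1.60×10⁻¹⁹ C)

r ≈ 25.7 cm

The kinetic energy gained is K = qV = (1×1.60×10^-19)(544) = 8.70×10^-17 J.
v = √(2K/m) = 5.12×10^4 m/s.
r = mv/(qB) = (6.64×10^-26)(5.12×10^4) / [(1×1.60×10^-19)(0.0826)] = 0.257 m.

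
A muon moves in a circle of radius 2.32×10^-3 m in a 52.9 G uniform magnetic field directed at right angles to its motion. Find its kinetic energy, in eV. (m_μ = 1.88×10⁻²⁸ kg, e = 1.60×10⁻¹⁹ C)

v = qBr/m = (1×1.60×10^-19)(5.29×10^-3)(2.32×10^-3) / (1.88×10^-28) = 1.04×10^4 m/s.
K = ½mv² = 0.5·(1.88×10^-28)·(1.04×10^4)² = 1.03×10^-20 J = 0.0641 eV.

K ≈ 0.0641 eV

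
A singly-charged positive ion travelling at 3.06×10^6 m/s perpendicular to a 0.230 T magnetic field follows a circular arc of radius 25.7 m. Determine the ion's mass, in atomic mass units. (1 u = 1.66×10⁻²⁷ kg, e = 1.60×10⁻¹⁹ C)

m ≈ 186 u

qvB = mv²/r ⇒ m = qBr/v.
m = (1×1.60×10^-19)(0.230)(25.7) / (3.06×10^6) = 3.09×10^-25 kg = 186 u.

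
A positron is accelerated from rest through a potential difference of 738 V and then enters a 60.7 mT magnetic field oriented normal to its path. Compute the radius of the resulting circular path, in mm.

r ≈ 1.51 mm

The kinetic energy gained is K = qV = (1×1.60×10^-19)(738) = 1.18×10^-16 J.
v = √(2K/m) = 1.61×10^7 m/s.
r = mv/(qB) = (9.11×10^-31)(1.61×10^7) / [(1×1.60×10^-19)(0.0607)] = 1.51×10^-3 m.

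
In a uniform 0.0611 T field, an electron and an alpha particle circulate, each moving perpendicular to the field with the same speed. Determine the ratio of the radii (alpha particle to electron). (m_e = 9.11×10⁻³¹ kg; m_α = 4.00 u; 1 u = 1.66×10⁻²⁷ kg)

r = mv/(qB) ⇒ at equal v, r ∝ m/q.
r_{alpha particle}/r_{electron} = 3640.

ratio ≈ 3640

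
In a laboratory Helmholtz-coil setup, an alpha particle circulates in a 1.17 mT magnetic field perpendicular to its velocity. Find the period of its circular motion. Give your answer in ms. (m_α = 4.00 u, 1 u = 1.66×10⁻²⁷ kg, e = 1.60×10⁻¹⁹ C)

T ≈ 0.111 ms

The cyclotron period is independent of speed: T = 2πm/(qB).
T = 2π(6.64×10^-27) / [(2×1.60×10^-19)(1.17×10^-3)] = 1.11×10^-4 s.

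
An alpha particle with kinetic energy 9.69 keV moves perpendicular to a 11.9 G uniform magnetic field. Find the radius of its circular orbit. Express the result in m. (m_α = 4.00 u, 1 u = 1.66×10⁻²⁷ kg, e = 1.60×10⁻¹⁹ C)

r ≈ 11.9 m

Convert the energy: K = 9.69 keV = 1.55×10^-15 J.
v = √(2K/m) = √(2·1.55×10^-15/6.64×10^-27) = 6.83×10^5 m/s.
r = mv/(qB) = (6.64×10^-27)(6.83×10^5) / [(2×1.60×10^-19)(1.19×10^-3)] = 11.9 m.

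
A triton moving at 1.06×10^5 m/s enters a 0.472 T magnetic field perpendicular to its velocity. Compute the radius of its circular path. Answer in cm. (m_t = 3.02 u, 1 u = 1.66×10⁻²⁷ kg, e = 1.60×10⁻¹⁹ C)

The magnetic force provides the centripetal force: qvB = mv²/r, so r = mv/(qB).
r = (5.01×10^-27 kg)(1.06×10^5 m/s) / [(1×1.60×10^-19 C)(0.472 T)] = 7.04×10^-3 m.

r ≈ 0.704 cm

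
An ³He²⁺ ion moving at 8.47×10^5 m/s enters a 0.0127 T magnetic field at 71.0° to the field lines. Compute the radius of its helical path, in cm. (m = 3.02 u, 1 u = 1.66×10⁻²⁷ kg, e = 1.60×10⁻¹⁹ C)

Only the perpendicular component v⊥ = v sin71.0° = 8.01×10^5 m/s is bent by the field.
r = m v⊥ /(qB) = (5.01×10^-27)(8.01×10^5) / [(2×1.60×10^-19)(0.0127)] = 0.988 m.

r ≈ 98.8 cm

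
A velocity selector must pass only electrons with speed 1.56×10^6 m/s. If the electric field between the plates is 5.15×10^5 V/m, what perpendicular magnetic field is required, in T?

B ≈ 0.330 T

qE = qvB ⇒ B = E/v = (5.15×10^5) / (1.56×10^6) = 0.330 T.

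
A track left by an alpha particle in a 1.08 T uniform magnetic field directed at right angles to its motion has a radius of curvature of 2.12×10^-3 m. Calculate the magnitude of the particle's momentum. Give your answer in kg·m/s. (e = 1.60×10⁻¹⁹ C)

p ≈ 7.33×10^-22 kg·m/s

Since qvB = mv²/r, the momentum p = mv = qBr.
p = (2×1.60×10^-19)(1.08)(2.12×10^-3) = 7.33×10^-22 kg·m/s.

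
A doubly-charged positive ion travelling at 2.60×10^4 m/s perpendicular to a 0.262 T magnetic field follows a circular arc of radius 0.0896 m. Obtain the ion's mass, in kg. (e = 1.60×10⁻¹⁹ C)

qvB = mv²/r ⇒ m = qBr/v.
m = (2×1.60×10^-19)(0.262)(0.0896) / (2.60×10^4) = 2.89×10^-25 kg.

m ≈ 2.89×10^-25 kg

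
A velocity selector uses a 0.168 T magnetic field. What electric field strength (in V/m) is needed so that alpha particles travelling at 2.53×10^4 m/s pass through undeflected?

E ≈ 4250 V/m

qE = qvB ⇒ E = vB = (2.53×10^4)(0.168) = 4250 V/m.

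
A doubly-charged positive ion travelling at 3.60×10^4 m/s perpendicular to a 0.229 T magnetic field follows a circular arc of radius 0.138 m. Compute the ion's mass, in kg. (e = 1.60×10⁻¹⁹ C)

qvB = mv²/r ⇒ m = qBr/v.
m = (2×1.60×10^-19)(0.229)(0.138) / (3.60×10^4) = 2.81×10^-25 kg.

m ≈ 2.81×10^-25 kg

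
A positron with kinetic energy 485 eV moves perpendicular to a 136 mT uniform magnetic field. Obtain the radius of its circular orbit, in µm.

r ≈ 546 µm

Convert the energy: K = 485 eV = 7.76×10^-17 J.
v = √(2K/m) = √(2·7.76×10^-17/9.11×10^-31) = 1.31×10^7 m/s.
r = mv/(qB) = (9.11×10^-31)(1.31×10^7) / [(1×1.60×10^-19)(0.136)] = 5.46×10^-4 m.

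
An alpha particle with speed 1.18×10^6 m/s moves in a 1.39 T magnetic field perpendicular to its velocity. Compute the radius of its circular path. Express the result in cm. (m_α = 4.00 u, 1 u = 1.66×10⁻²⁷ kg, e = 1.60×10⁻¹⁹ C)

The magnetic force provides the centripetal force: qvB = mv²/r, so r = mv/(qB).
r = (6.64×10^-27 kg)(1.18×10^6 m/s) / [(2×1.60×10^-19 C)(1.39 T)] = 0.0176 m.

r ≈ 1.76 cm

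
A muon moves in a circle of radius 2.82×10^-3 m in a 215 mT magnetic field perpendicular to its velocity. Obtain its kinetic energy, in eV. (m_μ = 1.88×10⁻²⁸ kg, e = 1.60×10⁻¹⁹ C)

v = qBr/m = (1×1.60×10^-19)(0.215)(2.82×10^-3) / (1.88×10^-28) = 5.16×10^5 m/s.
K = ½mv² = 0.5·(1.88×10^-28)·(5.16×10^5)² = 2.50×10^-17 J = 156 eV.

K ≈ 156 eV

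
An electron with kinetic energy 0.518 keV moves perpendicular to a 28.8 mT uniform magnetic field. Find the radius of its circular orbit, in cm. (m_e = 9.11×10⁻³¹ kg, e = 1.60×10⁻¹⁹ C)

r ≈ 0.267 cm

Convert the energy: K = 0.518 keV = 8.29×10^-17 J.
v = √(2K/m) = √(2·8.29×10^-17/9.11×10^-31) = 1.35×10^7 m/s.
r = mv/(qB) = (9.11×10^-31)(1.35×10^7) / [(1×1.60×10^-19)(0.0288)] = 2.67×10^-3 m.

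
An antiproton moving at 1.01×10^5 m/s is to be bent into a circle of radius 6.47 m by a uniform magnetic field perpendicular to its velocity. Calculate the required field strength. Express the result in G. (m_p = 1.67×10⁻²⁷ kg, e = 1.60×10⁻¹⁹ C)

qvB = mv²/r gives B = mv/(qr).
B = (1.67×10^-27)(1.01×10^5) / [(1×1.60×10^-19)(6.47)] = 1.63×10^-4 T.

B ≈ 1.63 G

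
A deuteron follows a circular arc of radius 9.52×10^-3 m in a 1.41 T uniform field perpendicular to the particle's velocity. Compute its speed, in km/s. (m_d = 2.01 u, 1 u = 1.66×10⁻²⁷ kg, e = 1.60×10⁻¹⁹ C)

v ≈ 644 km/s

From qvB = mv²/r, v = qBr/m.
v = (1×1.60×10^-19)(1.41)(9.52×10^-3) / (3.34×10^-27) = 6.44×10^5 m/s.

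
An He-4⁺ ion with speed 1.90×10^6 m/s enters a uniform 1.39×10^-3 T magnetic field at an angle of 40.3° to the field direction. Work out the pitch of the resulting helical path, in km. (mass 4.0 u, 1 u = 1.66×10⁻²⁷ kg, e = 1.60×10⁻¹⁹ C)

The velocity component along B is v∥ = v cos40.3° = 1.45×10^6 m/s.
The cyclotron period T = 2πm/(qB) = 1.88×10^-4 s is set by m, q, B alone.
Pitch = v∥·T = (1.45×10^6)(1.88×10^-4) = 272 m.

pitch ≈ 0.272 km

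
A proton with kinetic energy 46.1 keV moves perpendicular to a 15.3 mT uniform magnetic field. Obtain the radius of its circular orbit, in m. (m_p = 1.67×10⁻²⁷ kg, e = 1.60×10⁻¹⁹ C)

Convert the energy: K = 46.1 keV = 7.38×10^-15 J.
v = √(2K/m) = √(2·7.38×10^-15/1.67×10^-27) = 2.97×10^6 m/s.
r = mv/(qB) = (1.67×10^-27)(2.97×10^6) / [(1×1.60×10^-19)(0.0153)] = 2.03 m.

r ≈ 2.03 m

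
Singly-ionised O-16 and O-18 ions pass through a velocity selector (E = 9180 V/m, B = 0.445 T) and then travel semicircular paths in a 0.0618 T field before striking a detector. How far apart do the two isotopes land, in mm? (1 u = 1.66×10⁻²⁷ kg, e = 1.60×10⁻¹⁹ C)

Δd ≈ 13.9 mm

Both emerge at v = E/B₁ = 2.06×10^4 m/s.
r = mv/(qB₂), so r₁ = 0.05541 m and r₂ = 0.06234 m, giving Δr = 6.93×10^-3 m.
After a semicircle each ion lands a diameter 2r from the entry slit, so the separation is 2Δr = 0.0139 m.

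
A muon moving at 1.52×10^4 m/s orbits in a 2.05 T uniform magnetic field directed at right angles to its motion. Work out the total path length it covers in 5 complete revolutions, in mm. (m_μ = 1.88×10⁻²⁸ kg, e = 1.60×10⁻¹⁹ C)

r = mv/(qB) = 8.71×10^-6 m, so one revolution covers 2πr = 5.47×10^-5 m.
In 5 revolutions: L = 5·2πr = 2.74×10^-4 m.

L ≈ 0.274 mm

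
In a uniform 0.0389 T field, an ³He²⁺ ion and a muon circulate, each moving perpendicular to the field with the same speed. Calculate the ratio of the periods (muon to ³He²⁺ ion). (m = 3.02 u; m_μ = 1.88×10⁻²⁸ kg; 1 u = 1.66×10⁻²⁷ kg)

T = 2πm/(qB) is independent of speed, so T₂/T₁ = (m₂/q₂)/(m₁/q₁).
T_{muon}/T_{³He²⁺ ion} = (1.88×10^-28/1e) / (5.01×10^-27/2e) = 0.0750.

ratio ≈ 0.0750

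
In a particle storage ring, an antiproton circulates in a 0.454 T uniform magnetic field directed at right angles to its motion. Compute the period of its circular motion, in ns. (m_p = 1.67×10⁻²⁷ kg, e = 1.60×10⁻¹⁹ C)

T ≈ 144 ns

The cyclotron period is independent of speed: T = 2πm/(qB).
T = 2π(1.67×10^-27) / [(1×1.60×10^-19)(0.454)] = 1.44×10^-7 s.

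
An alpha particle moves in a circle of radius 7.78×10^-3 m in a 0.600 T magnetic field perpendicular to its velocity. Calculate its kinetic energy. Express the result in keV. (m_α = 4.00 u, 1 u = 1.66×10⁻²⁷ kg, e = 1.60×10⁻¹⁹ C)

v = qBr/m = (2×1.60×10^-19)(0.600)(7.78×10^-3) / (6.64×10^-27) = 2.25×10^5 m/s.
K = ½mv² = 0.5·(6.64×10^-27)·(2.25×10^5)² = 1.68×10^-16 J = 1.05 keV.

K ≈ 1.05 keV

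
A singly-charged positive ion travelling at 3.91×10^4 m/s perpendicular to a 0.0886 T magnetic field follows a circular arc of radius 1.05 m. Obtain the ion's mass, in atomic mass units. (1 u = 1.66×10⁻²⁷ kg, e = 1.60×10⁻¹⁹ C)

m ≈ 229 u

qvB = mv²/r ⇒ m = qBr/v.
m = (1×1.60×10^-19)(0.0886)(1.05) / (3.91×10^4) = 3.81×10^-25 kg = 229 u.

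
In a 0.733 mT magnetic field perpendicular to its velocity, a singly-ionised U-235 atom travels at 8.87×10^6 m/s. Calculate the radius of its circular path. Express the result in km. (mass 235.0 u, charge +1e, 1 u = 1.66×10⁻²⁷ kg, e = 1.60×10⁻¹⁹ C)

r ≈ 29.5 km

The magnetic force provides the centripetal force: qvB = mv²/r, so r = mv/(qB).
r = (3.90×10^-25 kg)(8.87×10^6 m/s) / [(1×1.60×10^-19 C)(7.33×10^-4 T)] = 2.95×10^4 m.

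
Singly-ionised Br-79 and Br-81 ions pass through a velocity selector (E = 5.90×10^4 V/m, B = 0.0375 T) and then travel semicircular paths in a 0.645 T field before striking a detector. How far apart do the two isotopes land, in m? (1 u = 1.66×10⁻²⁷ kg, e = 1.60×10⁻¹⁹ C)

Δd ≈ 0.101 m

Both emerge at v = E/B₁ = 1.57×10^6 m/s.
r = mv/(qB₂), so r₁ = 1.9993 m and r₂ = 2.0499 m, giving Δr = 0.0506 m.
After a semicircle each ion lands a diameter 2r from the entry slit, so the separation is 2Δr = 0.101 m.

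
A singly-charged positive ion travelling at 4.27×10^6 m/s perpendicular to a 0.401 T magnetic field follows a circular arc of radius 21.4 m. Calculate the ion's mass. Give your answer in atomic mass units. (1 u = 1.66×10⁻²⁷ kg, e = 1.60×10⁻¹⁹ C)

m ≈ 194 u

qvB = mv²/r ⇒ m = qBr/v.
m = (1×1.60×10^-19)(0.401)(21.4) / (4.27×10^6) = 3.22×10^-25 kg = 194 u.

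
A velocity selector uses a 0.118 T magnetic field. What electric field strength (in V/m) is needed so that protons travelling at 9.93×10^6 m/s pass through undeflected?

E ≈ 1.17×10^6 V/m

qE = qvB ⇒ E = vB = (9.93×10^6)(0.118) = 1.17×10^6 V/m.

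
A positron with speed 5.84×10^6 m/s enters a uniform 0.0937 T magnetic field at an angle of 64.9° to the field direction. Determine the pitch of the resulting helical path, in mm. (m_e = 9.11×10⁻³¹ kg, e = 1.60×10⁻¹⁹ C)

pitch ≈ 0.946 mm

The velocity component along B is v∥ = v cos64.9° = 2.48×10^6 m/s.
The cyclotron period T = 2πm/(qB) = 3.82×10^-10 s is set by m, q, B alone.
Pitch = v∥·T = (2.48×10^6)(3.82×10^-10) = 9.46×10^-4 m.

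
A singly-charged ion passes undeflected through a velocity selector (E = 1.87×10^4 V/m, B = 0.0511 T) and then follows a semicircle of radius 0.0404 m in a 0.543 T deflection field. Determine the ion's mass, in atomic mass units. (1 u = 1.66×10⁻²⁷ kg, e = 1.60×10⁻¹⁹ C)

v = E/B₁ = 3.66×10^5 m/s.
From r = mv/(qB₂), m = qB₂r/v = (1×1.60×10^-19)(0.543)(0.0404) / (3.66×10^5) = 9.59×10^-27 kg.
In atomic mass units: m = 9.59×10^-27 / 1.66×10^-27 = 5.78 u.

m ≈ 5.78 u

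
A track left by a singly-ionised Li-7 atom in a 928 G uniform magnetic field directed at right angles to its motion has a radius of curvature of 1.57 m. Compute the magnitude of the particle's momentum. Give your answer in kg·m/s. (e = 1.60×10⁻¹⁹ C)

Since qvB = mv²/r, the momentum p = mv = qBr.
p = (1×1.60×10^-19)(0.0928)(1.57) = 2.33×10^-20 kg·m/s.

p ≈ 2.33×10^-20 kg·m/s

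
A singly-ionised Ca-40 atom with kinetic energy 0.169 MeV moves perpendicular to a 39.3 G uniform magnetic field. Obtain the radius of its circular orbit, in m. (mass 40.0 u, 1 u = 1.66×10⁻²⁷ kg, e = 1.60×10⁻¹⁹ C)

r ≈ 95.3 m

Convert the energy: K = 0.169 MeV = 2.70×10^-14 J.
v = √(2K/m) = √(2·2.70×10^-14/6.64×10^-26) = 9.02×10^5 m/s.
r = mv/(qB) = (6.64×10^-26)(9.02×10^5) / [(1×1.60×10^-19)(3.93×10^-3)] = 95.3 m.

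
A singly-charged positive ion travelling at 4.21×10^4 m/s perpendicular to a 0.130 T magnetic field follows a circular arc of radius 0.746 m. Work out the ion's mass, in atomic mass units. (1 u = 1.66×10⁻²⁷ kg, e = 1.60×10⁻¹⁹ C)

m ≈ 222 u

qvB = mv²/r ⇒ m = qBr/v.
m = (1×1.60×10^-19)(0.130)(0.746) / (4.21×10^4) = 3.69×10^-25 kg = 222 u.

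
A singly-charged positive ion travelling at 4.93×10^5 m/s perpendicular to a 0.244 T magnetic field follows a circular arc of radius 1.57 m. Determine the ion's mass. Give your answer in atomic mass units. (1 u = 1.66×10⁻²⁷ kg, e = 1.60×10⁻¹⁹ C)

m ≈ 74.9 u

qvB = mv²/r ⇒ m = qBr/v.
m = (1×1.60×10^-19)(0.244)(1.57) / (4.93×10^5) = 1.24×10^-25 kg = 74.9 u.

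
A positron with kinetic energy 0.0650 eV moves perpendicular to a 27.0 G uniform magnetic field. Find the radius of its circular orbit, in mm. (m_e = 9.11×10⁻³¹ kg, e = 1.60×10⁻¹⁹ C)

Convert the energy: K = 0.0650 eV = 1.04×10^-20 J.
v = √(2K/m) = √(2·1.04×10^-20/9.11×10^-31) = 1.51×10^5 m/s.
r = mv/(qB) = (9.11×10^-31)(1.51×10^5) / [(1×1.60×10^-19)(2.70×10^-3)] = 3.19×10^-4 m.

r ≈ 0.319 mm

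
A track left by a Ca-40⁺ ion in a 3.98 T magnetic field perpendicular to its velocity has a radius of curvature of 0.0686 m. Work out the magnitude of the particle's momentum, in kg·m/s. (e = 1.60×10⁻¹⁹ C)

p ≈ 4.37×10^-20 kg·m/s

Since qvB = mv²/r, the momentum p = mv = qBr.
p = (1×1.60×10^-19)(3.98)(0.0686) = 4.37×10^-20 kg·m/s.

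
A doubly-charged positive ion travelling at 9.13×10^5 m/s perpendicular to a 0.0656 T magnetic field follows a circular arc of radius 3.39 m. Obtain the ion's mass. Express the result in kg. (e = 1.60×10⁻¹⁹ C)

qvB = mv²/r ⇒ m = qBr/v.
m = (2×1.60×10^-19)(0.0656)(3.39) / (9.13×10^5) = 7.79×10^-26 kg.

m ≈ 7.79×10^-26 kg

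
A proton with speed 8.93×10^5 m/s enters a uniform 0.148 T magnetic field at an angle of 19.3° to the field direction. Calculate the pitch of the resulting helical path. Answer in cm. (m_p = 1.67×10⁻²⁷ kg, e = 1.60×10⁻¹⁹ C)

pitch ≈ 37.3 cm

The velocity component along B is v∥ = v cos19.3° = 8.43×10^5 m/s.
The cyclotron period T = 2πm/(qB) = 4.43×10^-7 s is set by m, q, B alone.
Pitch = v∥·T = (8.43×10^5)(4.43×10^-7) = 0.373 m.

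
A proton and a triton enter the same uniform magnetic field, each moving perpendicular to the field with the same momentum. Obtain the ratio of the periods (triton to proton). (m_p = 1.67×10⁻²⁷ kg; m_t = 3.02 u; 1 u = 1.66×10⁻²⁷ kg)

T = 2πm/(qB) is independent of speed, so T₂/T₁ = (m₂/q₂)/(m₁/q₁).
T_{triton}/T_{proton} = (5.01×10^-27/1e) / (1.67×10^-27/1e) = 3.00.

ratio ≈ 3.00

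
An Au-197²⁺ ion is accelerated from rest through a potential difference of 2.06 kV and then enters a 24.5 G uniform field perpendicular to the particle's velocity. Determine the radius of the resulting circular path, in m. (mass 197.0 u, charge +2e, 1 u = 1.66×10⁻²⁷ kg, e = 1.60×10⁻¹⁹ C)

The kinetic energy gained is K = qV = (2×1.60×10^-19)(2060) = 6.59×10^-16 J.
v = √(2K/m) = 6.35×10^4 m/s.
r = mv/(qB) = (3.27×10^-25)(6.35×10^4) / [(2×1.60×10^-19)(2.45×10^-3)] = 26.5 m.

r ≈ 26.5 m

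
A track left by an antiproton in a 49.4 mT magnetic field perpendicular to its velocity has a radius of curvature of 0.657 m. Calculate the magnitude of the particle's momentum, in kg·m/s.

Since qvB = mv²/r, the momentum p = mv = qBr.
p = (1×1.60×10^-19)(0.0494)(0.657) = 5.19×10^-21 kg·m/s.

p ≈ 5.19×10^-21 kg·m/s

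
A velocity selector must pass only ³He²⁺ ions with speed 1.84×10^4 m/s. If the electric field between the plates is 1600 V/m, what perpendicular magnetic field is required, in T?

B ≈ 0.0870 T

qE = qvB ⇒ B = E/v = (1600) / (1.84×10^4) = 0.0870 T.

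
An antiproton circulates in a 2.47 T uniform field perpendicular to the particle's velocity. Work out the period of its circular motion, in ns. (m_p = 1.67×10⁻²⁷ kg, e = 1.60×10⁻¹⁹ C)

T ≈ 26.6 ns

The cyclotron period is independent of speed: T = 2πm/(qB).
T = 2π(1.67×10^-27) / [(1×1.60×10^-19)(2.47)] = 2.66×10^-8 s.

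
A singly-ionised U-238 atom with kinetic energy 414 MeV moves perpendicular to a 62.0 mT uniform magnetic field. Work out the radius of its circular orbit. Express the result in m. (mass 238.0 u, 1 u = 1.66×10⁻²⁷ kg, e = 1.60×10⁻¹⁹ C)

r ≈ 729 m

Convert the energy: K = 414 MeV = 6.62×10^-11 J.
v = √(2K/m) = √(2·6.62×10^-11/3.95×10^-25) = 1.83×10^7 m/s.
r = mv/(qB) = (3.95×10^-25)(1.83×10^7) / [(1×1.60×10^-19)(0.0620)] = 729 m.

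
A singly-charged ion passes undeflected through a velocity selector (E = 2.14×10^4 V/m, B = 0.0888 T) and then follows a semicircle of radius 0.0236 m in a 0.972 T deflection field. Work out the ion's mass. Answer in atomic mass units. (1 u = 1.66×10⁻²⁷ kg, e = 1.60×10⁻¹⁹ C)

v = E/B₁ = 2.41×10^5 m/s.
From r = mv/(qB₂), m = qB₂r/v = (1×1.60×10^-19)(0.972)(0.0236) / (2.41×10^5) = 1.52×10^-26 kg.
In atomic mass units: m = 1.52×10^-26 / 1.66×10^-27 = 9.17 u.

m ≈ 9.17 u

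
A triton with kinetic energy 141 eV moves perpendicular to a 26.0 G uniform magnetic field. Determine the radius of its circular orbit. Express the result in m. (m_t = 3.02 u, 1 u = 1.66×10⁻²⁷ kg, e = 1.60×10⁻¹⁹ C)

r ≈ 1.14 m

Convert the energy: K = 141 eV = 2.26×10^-17 J.
v = √(2K/m) = √(2·2.26×10^-17/5.01×10^-27) = 9.49×10^4 m/s.
r = mv/(qB) = (5.01×10^-27)(9.49×10^4) / [(1×1.60×10^-19)(2.60×10^-3)] = 1.14 m.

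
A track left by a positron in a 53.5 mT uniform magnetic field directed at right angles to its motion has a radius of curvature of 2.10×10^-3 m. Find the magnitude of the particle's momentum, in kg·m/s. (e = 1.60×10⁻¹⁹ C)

Since qvB = mv²/r, the momentum p = mv = qBr.
p = (1×1.60×10^-19)(0.0535)(2.10×10^-3) = 1.80×10^-23 kg·m/s.

p ≈ 1.80×10^-23 kg·m/s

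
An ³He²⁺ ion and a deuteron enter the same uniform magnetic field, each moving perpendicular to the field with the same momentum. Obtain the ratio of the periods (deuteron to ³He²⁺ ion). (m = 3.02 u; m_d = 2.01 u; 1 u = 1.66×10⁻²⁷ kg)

T = 2πm/(qB) is independent of speed, so T₂/T₁ = (m₂/q₂)/(m₁/q₁).
T_{deuteron}/T_{³He²⁺ ion} = (3.34×10^-27/1e) / (5.01×10^-27/2e) = 1.33.

ratio ≈ 1.33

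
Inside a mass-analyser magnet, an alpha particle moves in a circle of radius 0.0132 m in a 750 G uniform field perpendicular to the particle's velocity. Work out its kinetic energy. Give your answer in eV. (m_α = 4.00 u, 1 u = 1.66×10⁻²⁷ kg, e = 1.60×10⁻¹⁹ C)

K ≈ 47.2 eV

v = qBr/m = (2×1.60×10^-19)(0.0750)(0.0132) / (6.64×10^-27) = 4.77×10^4 m/s.
K = ½mv² = 0.5·(6.64×10^-27)·(4.77×10^4)² = 7.56×10^-18 J = 47.2 eV.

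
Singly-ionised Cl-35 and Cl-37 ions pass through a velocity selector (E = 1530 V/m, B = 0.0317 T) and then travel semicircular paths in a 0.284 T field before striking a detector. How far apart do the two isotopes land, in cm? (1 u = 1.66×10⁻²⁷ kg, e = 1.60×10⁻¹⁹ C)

Δd ≈ 0.705 cm

Both emerge at v = E/B₁ = 4.83×10^4 m/s.
r = mv/(qB₂), so r₁ = 0.06171 m and r₂ = 0.06524 m, giving Δr = 3.53×10^-3 m.
After a semicircle each ion lands a diameter 2r from the entry slit, so the separation is 2Δr = 7.05×10^-3 m.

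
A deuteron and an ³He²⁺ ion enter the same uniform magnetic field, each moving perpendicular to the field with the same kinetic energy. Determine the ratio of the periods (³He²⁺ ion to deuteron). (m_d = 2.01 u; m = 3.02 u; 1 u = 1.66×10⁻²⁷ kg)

ratio ≈ 0.751

T = 2πm/(qB) is independent of speed, so T₂/T₁ = (m₂/q₂)/(m₁/q₁).
T_{³He²⁺ ion}/T_{deuteron} = (5.01×10^-27/2e) / (3.34×10^-27/1e) = 0.751.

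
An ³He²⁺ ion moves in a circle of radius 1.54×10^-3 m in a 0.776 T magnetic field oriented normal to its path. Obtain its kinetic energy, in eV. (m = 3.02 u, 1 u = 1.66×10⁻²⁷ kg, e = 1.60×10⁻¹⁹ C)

v = qBr/m = (2×1.60×10^-19)(0.776)(1.54×10^-3) / (5.01×10^-27) = 7.63×10^4 m/s.
K = ½mv² = 0.5·(5.01×10^-27)·(7.63×10^4)² = 1.46×10^-17 J = 91.2 eV.

K ≈ 91.2 eV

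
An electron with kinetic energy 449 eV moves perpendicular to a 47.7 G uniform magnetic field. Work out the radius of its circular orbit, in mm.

Convert the energy: K = 449 eV = 7.18×10^-17 J.
v = √(2K/m) = √(2·7.18×10^-17/9.11×10^-31) = 1.26×10^7 m/s.
r = mv/(qB) = (9.11×10^-31)(1.26×10^7) / [(1×1.60×10^-19)(4.77×10^-3)] = 0.0150 m.

r ≈ 15.0 mm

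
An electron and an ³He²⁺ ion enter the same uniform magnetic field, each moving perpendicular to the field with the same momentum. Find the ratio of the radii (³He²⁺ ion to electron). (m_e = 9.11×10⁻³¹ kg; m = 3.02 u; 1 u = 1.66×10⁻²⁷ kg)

r = p/(qB) ⇒ at equal p, r ∝ 1/q.
r_{³He²⁺ ion}/r_{electron} = 0.500.

ratio ≈ 0.500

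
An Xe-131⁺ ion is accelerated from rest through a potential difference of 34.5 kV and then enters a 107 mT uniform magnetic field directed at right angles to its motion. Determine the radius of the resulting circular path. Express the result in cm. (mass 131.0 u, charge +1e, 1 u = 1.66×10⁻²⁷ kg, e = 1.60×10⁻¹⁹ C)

The kinetic energy gained is K = qV = (1×1.60×10^-19)(3.45×10^4) = 5.52×10^-15 J.
v = √(2K/m) = 2.25×10^5 m/s.
r = mv/(qB) = (2.17×10^-25)(2.25×10^5) / [(1×1.60×10^-19)(0.107)] = 2.86 m.

r ≈ 286 cm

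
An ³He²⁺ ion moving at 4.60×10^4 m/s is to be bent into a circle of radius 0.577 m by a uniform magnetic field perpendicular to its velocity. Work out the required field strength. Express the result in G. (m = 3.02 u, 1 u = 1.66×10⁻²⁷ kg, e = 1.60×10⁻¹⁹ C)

B ≈ 12.5 G

qvB = mv²/r gives B = mv/(qr).
B = (5.01×10^-27)(4.60×10^4) / [(2×1.60×10^-19)(0.577)] = 1.25×10^-3 T.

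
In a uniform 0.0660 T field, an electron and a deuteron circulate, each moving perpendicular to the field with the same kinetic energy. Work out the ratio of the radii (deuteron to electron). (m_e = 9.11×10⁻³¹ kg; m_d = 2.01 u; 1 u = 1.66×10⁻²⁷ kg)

r = √(2mK)/(qB) ⇒ at equal K, r ∝ √m/q.
r_{deuteron}/r_{electron} = 60.5.

ratio ≈ 60.5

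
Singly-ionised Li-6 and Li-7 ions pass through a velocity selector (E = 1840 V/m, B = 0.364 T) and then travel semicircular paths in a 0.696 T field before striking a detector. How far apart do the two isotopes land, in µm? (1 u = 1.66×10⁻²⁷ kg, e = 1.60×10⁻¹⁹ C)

Δd ≈ 151 µm

Both emerge at v = E/B₁ = 5050 m/s.
r = mv/(qB₂), so r₁ = 4.521×10^-4 m and r₂ = 5.275×10^-4 m, giving Δr = 7.54×10^-5 m.
After a semicircle each ion lands a diameter 2r from the entry slit, so the separation is 2Δr = 1.51×10^-4 m.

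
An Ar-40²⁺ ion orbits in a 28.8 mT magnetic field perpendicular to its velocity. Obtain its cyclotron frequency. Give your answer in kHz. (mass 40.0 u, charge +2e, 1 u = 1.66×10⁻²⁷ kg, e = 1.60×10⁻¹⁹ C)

f = qB/(2πm) = (2×1.60×10^-19)(0.0288) / [2π(6.64×10^-26)] = 2.21×10^4 Hz.

f ≈ 22.1 kHz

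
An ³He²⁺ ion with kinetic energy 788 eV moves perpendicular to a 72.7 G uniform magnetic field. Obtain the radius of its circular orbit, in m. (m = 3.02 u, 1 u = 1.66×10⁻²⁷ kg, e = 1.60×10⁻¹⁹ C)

r ≈ 0.483 m

Convert the energy: K = 788 eV = 1.26×10^-16 J.
v = √(2K/m) = √(2·1.26×10^-16/5.01×10^-27) = 2.24×10^5 m/s.
r = mv/(qB) = (5.01×10^-27)(2.24×10^5) / [(2×1.60×10^-19)(7.27×10^-3)] = 0.483 m.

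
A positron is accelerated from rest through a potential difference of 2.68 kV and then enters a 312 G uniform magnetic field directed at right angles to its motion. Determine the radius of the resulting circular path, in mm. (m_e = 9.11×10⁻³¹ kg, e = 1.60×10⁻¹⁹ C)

The kinetic energy gained is K = qV = (1×1.60×10^-19)(2680) = 4.29×10^-16 J.
v = √(2K/m) = 3.07×10^7 m/s.
r = mv/(qB) = (9.11×10^-31)(3.07×10^7) / [(1×1.60×10^-19)(0.0312)] = 5.60×10^-3 m.

r ≈ 5.60 mm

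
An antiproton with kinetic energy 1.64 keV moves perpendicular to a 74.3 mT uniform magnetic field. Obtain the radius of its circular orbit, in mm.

r ≈ 78.7 mm

Convert the energy: K = 1.64 keV = 2.62×10^-16 J.
v = √(2K/m) = √(2·2.62×10^-16/1.67×10^-27) = 5.61×10^5 m/s.
r = mv/(qB) = (1.67×10^-27)(5.61×10^5) / [(1×1.60×10^-19)(0.0743)] = 0.0787 m.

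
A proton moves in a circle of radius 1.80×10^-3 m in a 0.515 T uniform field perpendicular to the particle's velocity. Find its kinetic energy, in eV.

v = qBr/m = (1×1.60×10^-19)(0.515)(1.80×10^-3) / (1.67×10^-27) = 8.88×10^4 m/s.
K = ½mv² = 0.5·(1.67×10^-27)·(8.88×10^4)² = 6.59×10^-18 J = 41.2 eV.

K ≈ 41.2 eV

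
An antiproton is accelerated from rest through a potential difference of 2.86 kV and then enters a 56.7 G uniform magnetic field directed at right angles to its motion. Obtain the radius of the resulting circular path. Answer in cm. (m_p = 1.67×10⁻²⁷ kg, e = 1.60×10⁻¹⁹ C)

The kinetic energy gained is K = qV = (1×1.60×10^-19)(2860) = 4.58×10^-16 J.
v = √(2K/m) = 7.40×10^5 m/s.
r = mv/(qB) = (1.67×10^-27)(7.40×10^5) / [(1×1.60×10^-19)(5.67×10^-3)] = 1.36 m.

r ≈ 136 cm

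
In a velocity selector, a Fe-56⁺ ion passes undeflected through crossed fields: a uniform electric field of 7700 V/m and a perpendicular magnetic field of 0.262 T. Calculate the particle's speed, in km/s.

For zero net force, qE = qvB, so v = E/B.
v = (7700) / (0.262) = 2.94×10^4 m/s.

v ≈ 29.4 km/s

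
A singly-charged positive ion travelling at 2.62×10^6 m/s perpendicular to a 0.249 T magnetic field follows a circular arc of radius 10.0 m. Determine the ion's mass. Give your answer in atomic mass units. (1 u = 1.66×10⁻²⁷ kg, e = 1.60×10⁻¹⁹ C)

m ≈ 91.6 u

qvB = mv²/r ⇒ m = qBr/v.
m = (1×1.60×10^-19)(0.249)(10.0) / (2.62×10^6) = 1.52×10^-25 kg = 91.6 u.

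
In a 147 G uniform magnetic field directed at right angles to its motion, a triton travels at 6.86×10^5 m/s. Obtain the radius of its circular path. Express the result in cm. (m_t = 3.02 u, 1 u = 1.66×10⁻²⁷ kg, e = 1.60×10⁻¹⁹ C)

r ≈ 146 cm

The magnetic force provides the centripetal force: qvB = mv²/r, so r = mv/(qB).
r = (5.01×10^-27 kg)(6.86×10^5 m/s) / [(1×1.60×10^-19 C)(0.0147 T)] = 1.46 m.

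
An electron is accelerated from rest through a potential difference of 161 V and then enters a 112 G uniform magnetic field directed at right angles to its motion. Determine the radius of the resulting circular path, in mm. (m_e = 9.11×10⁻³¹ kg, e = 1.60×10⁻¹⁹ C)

r ≈ 3.82 mm

The kinetic energy gained is K = qV = (1×1.60×10^-19)(161) = 2.58×10^-17 J.
v = √(2K/m) = 7.52×10^6 m/s.
r = mv/(qB) = (9.11×10^-31)(7.52×10^6) / [(1×1.60×10^-19)(0.0112)] = 3.82×10^-3 m.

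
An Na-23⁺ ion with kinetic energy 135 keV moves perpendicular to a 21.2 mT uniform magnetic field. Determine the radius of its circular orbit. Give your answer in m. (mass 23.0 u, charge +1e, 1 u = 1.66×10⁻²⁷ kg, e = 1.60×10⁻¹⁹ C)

r ≈ 12.0 m

Convert the energy: K = 135 keV = 2.16×10^-14 J.
v = √(2K/m) = √(2·2.16×10^-14/3.82×10^-26) = 1.06×10^6 m/s.
r = mv/(qB) = (3.82×10^-26)(1.06×10^6) / [(1×1.60×10^-19)(0.0212)] = 12.0 m.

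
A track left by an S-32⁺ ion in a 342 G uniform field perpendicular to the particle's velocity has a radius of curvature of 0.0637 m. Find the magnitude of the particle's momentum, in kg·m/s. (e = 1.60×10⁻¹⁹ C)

p ≈ 3.49×10^-22 kg·m/s

Since qvB = mv²/r, the momentum p = mv = qBr.
p = (1×1.60×10^-19)(0.0342)(0.0637) = 3.49×10^-22 kg·m/s.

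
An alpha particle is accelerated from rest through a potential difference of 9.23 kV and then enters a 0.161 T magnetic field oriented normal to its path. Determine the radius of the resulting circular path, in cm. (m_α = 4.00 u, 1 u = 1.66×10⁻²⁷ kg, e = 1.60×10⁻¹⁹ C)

r ≈ 12.2 cm

The kinetic energy gained is K = qV = (2×1.60×10^-19)(9230) = 2.95×10^-15 J.
v = √(2K/m) = 9.43×10^5 m/s.
r = mv/(qB) = (6.64×10^-27)(9.43×10^5) / [(2×1.60×10^-19)(0.161)] = 0.122 m.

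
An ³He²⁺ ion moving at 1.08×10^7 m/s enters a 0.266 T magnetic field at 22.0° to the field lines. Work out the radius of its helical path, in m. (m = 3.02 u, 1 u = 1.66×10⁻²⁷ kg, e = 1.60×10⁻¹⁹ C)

r ≈ 0.238 m

Only the perpendicular component v⊥ = v sin22.0° = 4.05×10^6 m/s is bent by the field.
r = m v⊥ /(qB) = (5.01×10^-27)(4.05×10^6) / [(2×1.60×10^-19)(0.266)] = 0.238 m.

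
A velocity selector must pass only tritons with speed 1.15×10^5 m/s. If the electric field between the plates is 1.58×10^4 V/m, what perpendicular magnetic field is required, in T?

qE = qvB ⇒ B = E/v = (1.58×10^4) / (1.15×10^5) = 0.137 T.

B ≈ 0.137 T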